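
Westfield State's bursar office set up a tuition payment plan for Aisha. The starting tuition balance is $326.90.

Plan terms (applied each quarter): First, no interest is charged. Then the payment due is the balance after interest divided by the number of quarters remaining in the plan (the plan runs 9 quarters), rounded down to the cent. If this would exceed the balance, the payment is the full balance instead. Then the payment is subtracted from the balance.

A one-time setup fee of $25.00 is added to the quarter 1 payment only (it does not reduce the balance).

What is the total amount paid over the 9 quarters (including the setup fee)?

Quarter 1: $326.90 − $36.32 (+ $25.00 fee) → $290.58
Quarter 2: $290.58 − $36.32 → $254.26
Quarter 3: $254.26 − $36.32 → $217.94
Quarter 4: $217.94 − $36.32 → $181.62
Quarter 5: $181.62 − $36.32 → $145.30
Quarter 6: $145.30 − $36.32 → $108.98
Quarter 7: $108.98 − $36.32 → $72.66
Quarter 8: $72.66 − $36.33 → $36.33
Quarter 9: $36.33 − $36.33 → $0.00
Total paid: $351.90

$351.90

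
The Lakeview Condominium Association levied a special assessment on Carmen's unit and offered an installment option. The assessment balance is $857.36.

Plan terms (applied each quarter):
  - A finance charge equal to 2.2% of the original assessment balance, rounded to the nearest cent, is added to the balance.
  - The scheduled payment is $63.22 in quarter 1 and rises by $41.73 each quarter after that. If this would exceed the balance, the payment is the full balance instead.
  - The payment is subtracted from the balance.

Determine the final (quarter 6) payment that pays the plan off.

# | Opening | Interest | Payment | End bal
1 | $857.36 | $18.86 | $63.22 | $813.00
2 | $813.00 | $18.86 | $104.95 | $726.91
3 | $726.91 | $18.86 | $146.68 | $599.09
4 | $599.09 | $18.86 | $188.41 | $429.54
5 | $429.54 | $18.86 | $230.14 | $218.26
6 | $218.26 | $18.86 | $237.12 | $0.00

$237.12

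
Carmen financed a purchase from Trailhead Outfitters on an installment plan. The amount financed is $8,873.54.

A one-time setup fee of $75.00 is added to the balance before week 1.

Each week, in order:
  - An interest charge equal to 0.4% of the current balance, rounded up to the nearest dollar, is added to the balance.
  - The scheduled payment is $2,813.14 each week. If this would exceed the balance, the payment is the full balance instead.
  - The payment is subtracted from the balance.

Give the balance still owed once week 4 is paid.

# | Opening | Interest | Payment | End bal
1 | $8,948.54 | $36.00 | $2,813.14 | $6,171.40
2 | $6,171.40 | $25.00 | $2,813.14 | $3,383.26
3 | $3,383.26 | $14.00 | $2,813.14 | $584.12
4 | $584.12 | $3.00 | $587.12 | $0.00

$0.00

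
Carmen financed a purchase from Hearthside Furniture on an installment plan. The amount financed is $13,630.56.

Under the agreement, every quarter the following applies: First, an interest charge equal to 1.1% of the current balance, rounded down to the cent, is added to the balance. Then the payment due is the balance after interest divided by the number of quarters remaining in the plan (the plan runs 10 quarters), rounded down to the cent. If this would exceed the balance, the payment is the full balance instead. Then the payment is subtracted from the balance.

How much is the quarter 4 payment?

Quarter 1: $13,630.56 +$149.93 interest = $13,780.49; pay $1,378.04 → $12,402.45
Quarter 2: $12,402.45 +$136.42 interest = $12,538.87; pay $1,393.20 → $11,145.67
Quarter 3: $11,145.67 +$122.60 interest = $11,268.27; pay $1,408.53 → $9,859.74
Quarter 4: $9,859.74 +$108.45 interest = $9,968.19; pay $1,424.02 → $8,544.17

$1,424.02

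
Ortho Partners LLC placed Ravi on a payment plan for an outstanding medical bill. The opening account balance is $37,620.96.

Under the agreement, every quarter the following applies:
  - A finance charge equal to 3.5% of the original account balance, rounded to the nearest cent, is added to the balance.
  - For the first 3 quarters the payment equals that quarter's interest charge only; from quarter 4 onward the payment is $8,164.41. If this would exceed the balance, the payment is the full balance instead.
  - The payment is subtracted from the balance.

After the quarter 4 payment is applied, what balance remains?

$30,773.28

Quarter 1: $37,620.96 +$1,316.73 interest = $38,937.69; pay $1,316.73 → $37,620.96
Quarter 2: $37,620.96 +$1,316.73 interest = $38,937.69; pay $1,316.73 → $37,620.96
Quarter 3: $37,620.96 +$1,316.73 interest = $38,937.69; pay $1,316.73 → $37,620.96
Quarter 4: $37,620.96 +$1,316.73 interest = $38,937.69; pay $8,164.41 → $30,773.28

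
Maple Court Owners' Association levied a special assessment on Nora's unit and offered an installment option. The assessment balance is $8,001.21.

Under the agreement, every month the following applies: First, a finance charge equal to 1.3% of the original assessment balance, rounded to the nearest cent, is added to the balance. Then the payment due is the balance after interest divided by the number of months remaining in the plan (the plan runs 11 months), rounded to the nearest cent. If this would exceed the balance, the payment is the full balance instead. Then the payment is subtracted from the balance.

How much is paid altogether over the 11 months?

$9,145.43

Month 1: opening $8,001.21; interest $104.02 → $8,105.23; payment $736.84; balance $7,368.39
Month 2: opening $7,368.39; interest $104.02 → $7,472.41; payment $747.24; balance $6,725.17
Month 3: opening $6,725.17; interest $104.02 → $6,829.19; payment $758.80; balance $6,070.39
Month 4: opening $6,070.39; interest $104.02 → $6,174.41; payment $771.80; balance $5,402.61
Month 5: opening $5,402.61; interest $104.02 → $5,506.63; payment $786.66; balance $4,719.97
Month 6: opening $4,719.97; interest $104.02 → $4,823.99; payment $804.00; balance $4,019.99
Month 7: opening $4,019.99; interest $104.02 → $4,124.01; payment $824.80; balance $3,299.21
Month 8: opening $3,299.21; interest $104.02 → $3,403.23; payment $850.81; balance $2,552.42
Month 9: opening $2,552.42; interest $104.02 → $2,656.44; payment $885.48; balance $1,770.96
Month 10: opening $1,770.96; interest $104.02 → $1,874.98; payment $937.49; balance $937.49
Month 11: opening $937.49; interest $104.02 → $1,041.51; payment $1,041.51; balance $0.00
Total paid: $9,145.43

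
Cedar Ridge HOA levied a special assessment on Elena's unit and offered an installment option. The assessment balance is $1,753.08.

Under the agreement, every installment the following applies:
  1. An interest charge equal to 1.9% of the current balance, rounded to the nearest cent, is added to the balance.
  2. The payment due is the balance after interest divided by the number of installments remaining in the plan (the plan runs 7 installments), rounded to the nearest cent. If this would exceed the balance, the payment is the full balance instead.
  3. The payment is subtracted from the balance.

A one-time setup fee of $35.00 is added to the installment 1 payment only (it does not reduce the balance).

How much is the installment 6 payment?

$280.38

Installment 1: $1,753.08 +$33.31 interest = $1,786.39; pay $255.20 (+ $35.00 fee) → $1,531.19
Installment 2: $1,531.19 +$29.09 interest = $1,560.28; pay $260.05 → $1,300.23
Installment 3: $1,300.23 +$24.70 interest = $1,324.93; pay $264.99 → $1,059.94
Installment 4: $1,059.94 +$20.14 interest = $1,080.08; pay $270.02 → $810.06
Installment 5: $810.06 +$15.39 interest = $825.45; pay $275.15 → $550.30
Installment 6: $550.30 +$10.46 interest = $560.76; pay $280.38 → $280.38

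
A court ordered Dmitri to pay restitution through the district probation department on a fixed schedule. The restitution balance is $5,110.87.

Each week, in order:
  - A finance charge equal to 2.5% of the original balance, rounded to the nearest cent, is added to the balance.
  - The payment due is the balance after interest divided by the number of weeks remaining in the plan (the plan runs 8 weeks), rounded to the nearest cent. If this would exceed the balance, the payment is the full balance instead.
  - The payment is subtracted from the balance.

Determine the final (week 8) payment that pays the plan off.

$986.12

Week 1: $5,110.87 +$127.77 interest = $5,238.64; pay $654.83 → $4,583.81
Week 2: $4,583.81 +$127.77 interest = $4,711.58; pay $673.08 → $4,038.50
Week 3: $4,038.50 +$127.77 interest = $4,166.27; pay $694.38 → $3,471.89
Week 4: $3,471.89 +$127.77 interest = $3,599.66; pay $719.93 → $2,879.73
Week 5: $2,879.73 +$127.77 interest = $3,007.50; pay $751.88 → $2,255.62
Week 6: $2,255.62 +$127.77 interest = $2,383.39; pay $794.46 → $1,588.93
Week 7: $1,588.93 +$127.77 interest = $1,716.70; pay $858.35 → $858.35
Week 8: $858.35 +$127.77 interest = $986.12; pay $986.12 → $0.00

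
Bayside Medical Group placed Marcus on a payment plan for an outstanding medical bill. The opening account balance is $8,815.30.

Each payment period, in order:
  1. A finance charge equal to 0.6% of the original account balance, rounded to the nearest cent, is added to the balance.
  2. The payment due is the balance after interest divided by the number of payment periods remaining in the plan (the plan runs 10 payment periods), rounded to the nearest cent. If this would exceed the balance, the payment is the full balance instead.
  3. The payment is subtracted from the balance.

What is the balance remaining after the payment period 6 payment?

$3,705.02

Payment period 1: opening $8,815.30; interest $52.89 → $8,868.19; payment $886.82; balance $7,981.37
Payment period 2: opening $7,981.37; interest $52.89 → $8,034.26; payment $892.70; balance $7,141.56
Payment period 3: opening $7,141.56; interest $52.89 → $7,194.45; payment $899.31; balance $6,295.14
Payment period 4: opening $6,295.14; interest $52.89 → $6,348.03; payment $906.86; balance $5,441.17
Payment period 5: opening $5,441.17; interest $52.89 → $5,494.06; payment $915.68; balance $4,578.38
Payment period 6: opening $4,578.38; interest $52.89 → $4,631.27; payment $926.25; balance $3,705.02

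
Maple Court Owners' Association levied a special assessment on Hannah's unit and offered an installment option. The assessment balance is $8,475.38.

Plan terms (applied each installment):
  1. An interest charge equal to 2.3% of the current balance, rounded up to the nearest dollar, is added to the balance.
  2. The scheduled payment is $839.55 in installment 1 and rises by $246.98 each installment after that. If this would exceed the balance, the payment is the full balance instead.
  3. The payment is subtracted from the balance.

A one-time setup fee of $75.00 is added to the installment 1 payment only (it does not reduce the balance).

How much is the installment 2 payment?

$1,086.53

Installment 1: $8,475.38 +$195.00 interest = $8,670.38; pay $839.55 (+ $75.00 fee) → $7,830.83
Installment 2: $7,830.83 +$181.00 interest = $8,011.83; pay $1,086.53 → $6,925.30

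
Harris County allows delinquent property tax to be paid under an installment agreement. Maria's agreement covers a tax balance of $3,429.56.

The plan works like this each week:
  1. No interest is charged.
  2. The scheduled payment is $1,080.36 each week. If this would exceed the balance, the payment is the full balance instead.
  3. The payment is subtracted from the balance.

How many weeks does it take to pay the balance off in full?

4

# | Opening | Payment | End bal
1 | $3,429.56 | $1,080.36 | $2,349.20
2 | $2,349.20 | $1,080.36 | $1,268.84
3 | $1,268.84 | $1,080.36 | $188.48
4 | $188.48 | $188.48 | $0.00
Balance reaches $0.00 in week 4.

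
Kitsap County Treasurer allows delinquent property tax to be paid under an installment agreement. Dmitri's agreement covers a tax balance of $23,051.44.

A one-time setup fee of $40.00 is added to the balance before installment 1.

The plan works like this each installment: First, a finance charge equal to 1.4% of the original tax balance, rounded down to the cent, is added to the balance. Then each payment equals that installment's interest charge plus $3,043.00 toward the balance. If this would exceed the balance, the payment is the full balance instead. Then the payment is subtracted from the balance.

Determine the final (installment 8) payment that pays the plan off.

$2,113.16

Installment 1: $23,091.44 +$322.72 interest = $23,414.16; pay $3,365.72 → $20,048.44
Installment 2: $20,048.44 +$322.72 interest = $20,371.16; pay $3,365.72 → $17,005.44
Installment 3: $17,005.44 +$322.72 interest = $17,328.16; pay $3,365.72 → $13,962.44
Installment 4: $13,962.44 +$322.72 interest = $14,285.16; pay $3,365.72 → $10,919.44
Installment 5: $10,919.44 +$322.72 interest = $11,242.16; pay $3,365.72 → $7,876.44
Installment 6: $7,876.44 +$322.72 interest = $8,199.16; pay $3,365.72 → $4,833.44
Installment 7: $4,833.44 +$322.72 interest = $5,156.16; pay $3,365.72 → $1,790.44
Installment 8: $1,790.44 +$322.72 interest = $2,113.16; pay $2,113.16 → $0.00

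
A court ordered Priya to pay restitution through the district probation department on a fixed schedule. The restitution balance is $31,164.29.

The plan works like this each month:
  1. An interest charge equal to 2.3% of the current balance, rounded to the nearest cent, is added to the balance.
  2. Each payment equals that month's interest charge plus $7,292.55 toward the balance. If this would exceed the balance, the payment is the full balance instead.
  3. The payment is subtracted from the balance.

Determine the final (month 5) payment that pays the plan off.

Month 1: $31,164.29 +$716.78 interest = $31,881.07; pay $8,009.33 → $23,871.74
Month 2: $23,871.74 +$549.05 interest = $24,420.79; pay $7,841.60 → $16,579.19
Month 3: $16,579.19 +$381.32 interest = $16,960.51; pay $7,673.87 → $9,286.64
Month 4: $9,286.64 +$213.59 interest = $9,500.23; pay $7,506.14 → $1,994.09
Month 5: $1,994.09 +$45.86 interest = $2,039.95; pay $2,039.95 → $0.00

$2,039.95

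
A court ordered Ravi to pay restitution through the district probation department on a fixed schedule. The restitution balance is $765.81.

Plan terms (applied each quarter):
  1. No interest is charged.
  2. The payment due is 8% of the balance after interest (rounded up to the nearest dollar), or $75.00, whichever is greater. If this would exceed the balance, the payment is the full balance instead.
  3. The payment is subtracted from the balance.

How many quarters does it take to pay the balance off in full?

11

Quarter 1: opening $765.81; payment $75.00; balance $690.81
Quarter 2: opening $690.81; payment $75.00; balance $615.81
Quarter 3: opening $615.81; payment $75.00; balance $540.81
Quarter 4: opening $540.81; payment $75.00; balance $465.81
Quarter 5: opening $465.81; payment $75.00; balance $390.81
Quarter 6: opening $390.81; payment $75.00; balance $315.81
Quarter 7: opening $315.81; payment $75.00; balance $240.81
Quarter 8: opening $240.81; payment $75.00; balance $165.81
Quarter 9: opening $165.81; payment $75.00; balance $90.81
Quarter 10: opening $90.81; payment $75.00; balance $15.81
Quarter 11: opening $15.81; payment $15.81; balance $0.00
Balance reaches $0.00 in quarter 11.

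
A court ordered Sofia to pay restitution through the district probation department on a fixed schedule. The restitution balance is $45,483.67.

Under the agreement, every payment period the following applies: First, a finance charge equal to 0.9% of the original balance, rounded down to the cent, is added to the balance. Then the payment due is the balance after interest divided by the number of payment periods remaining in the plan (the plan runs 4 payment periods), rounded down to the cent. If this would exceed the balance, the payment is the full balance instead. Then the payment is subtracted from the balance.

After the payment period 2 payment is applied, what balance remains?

Payment period 1: $45,483.67 +$409.35 interest = $45,893.02; pay $11,473.25 → $34,419.77
Payment period 2: $34,419.77 +$409.35 interest = $34,829.12; pay $11,609.70 → $23,219.42

$23,219.42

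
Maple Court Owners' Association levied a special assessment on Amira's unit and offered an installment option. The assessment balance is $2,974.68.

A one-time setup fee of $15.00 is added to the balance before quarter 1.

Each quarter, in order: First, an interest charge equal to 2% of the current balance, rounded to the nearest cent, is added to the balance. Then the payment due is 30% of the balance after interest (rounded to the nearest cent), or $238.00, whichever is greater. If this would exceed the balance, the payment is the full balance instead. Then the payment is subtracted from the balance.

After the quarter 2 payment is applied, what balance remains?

Quarter 1: opening $2,989.68; interest $59.79 → $3,049.47; payment $914.84; balance $2,134.63
Quarter 2: opening $2,134.63; interest $42.69 → $2,177.32; payment $653.20; balance $1,524.12

$1,524.12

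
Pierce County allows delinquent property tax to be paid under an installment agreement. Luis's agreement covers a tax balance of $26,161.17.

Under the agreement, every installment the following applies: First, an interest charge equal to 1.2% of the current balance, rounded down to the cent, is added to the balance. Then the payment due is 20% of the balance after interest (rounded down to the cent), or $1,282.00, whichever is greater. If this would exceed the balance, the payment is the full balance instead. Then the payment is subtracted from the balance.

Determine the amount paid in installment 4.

Installment 1: opening $26,161.17; interest $313.93 → $26,475.10; payment $5,295.02; balance $21,180.08
Installment 2: opening $21,180.08; interest $254.16 → $21,434.24; payment $4,286.84; balance $17,147.40
Installment 3: opening $17,147.40; interest $205.76 → $17,353.16; payment $3,470.63; balance $13,882.53
Installment 4: opening $13,882.53; interest $166.59 → $14,049.12; payment $2,809.82; balance $11,239.30

$2,809.82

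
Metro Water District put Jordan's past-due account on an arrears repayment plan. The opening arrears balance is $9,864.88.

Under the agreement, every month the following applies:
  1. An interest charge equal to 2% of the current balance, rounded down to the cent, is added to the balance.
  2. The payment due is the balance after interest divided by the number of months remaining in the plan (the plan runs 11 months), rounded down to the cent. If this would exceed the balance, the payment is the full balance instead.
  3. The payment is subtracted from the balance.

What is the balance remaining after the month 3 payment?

$7,613.59

Month 1: opening $9,864.88; interest $197.29 → $10,062.17; payment $914.74; balance $9,147.43
Month 2: opening $9,147.43; interest $182.94 → $9,330.37; payment $933.03; balance $8,397.34
Month 3: opening $8,397.34; interest $167.94 → $8,565.28; payment $951.69; balance $7,613.59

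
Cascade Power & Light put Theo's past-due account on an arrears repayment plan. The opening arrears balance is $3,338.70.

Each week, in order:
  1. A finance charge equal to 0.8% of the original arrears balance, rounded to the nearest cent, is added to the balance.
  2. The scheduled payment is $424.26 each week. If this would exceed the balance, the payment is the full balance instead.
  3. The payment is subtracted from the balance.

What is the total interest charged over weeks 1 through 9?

# | Opening | Interest | Payment | End bal
1 | $3,338.70 | $26.71 | $424.26 | $2,941.15
2 | $2,941.15 | $26.71 | $424.26 | $2,543.60
3 | $2,543.60 | $26.71 | $424.26 | $2,146.05
4 | $2,146.05 | $26.71 | $424.26 | $1,748.50
5 | $1,748.50 | $26.71 | $424.26 | $1,350.95
6 | $1,350.95 | $26.71 | $424.26 | $953.40
7 | $953.40 | $26.71 | $424.26 | $555.85
8 | $555.85 | $26.71 | $424.26 | $158.30
9 | $158.30 | $26.71 | $185.01 | $0.00
Total interest: $26.71 + $26.71 + $26.71 + $26.71 + $26.71 + $26.71 + $26.71 + $26.71 + $26.71 = $240.39

$240.39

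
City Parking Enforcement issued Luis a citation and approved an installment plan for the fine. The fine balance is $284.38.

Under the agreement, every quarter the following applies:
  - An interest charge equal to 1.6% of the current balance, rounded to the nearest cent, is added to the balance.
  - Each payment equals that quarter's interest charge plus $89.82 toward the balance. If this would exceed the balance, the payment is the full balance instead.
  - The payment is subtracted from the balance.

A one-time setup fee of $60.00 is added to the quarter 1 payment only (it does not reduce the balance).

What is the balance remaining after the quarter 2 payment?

$104.74

Quarter 1: $284.38 +$4.55 interest = $288.93; pay $94.37 (+ $60.00 fee) → $194.56
Quarter 2: $194.56 +$3.11 interest = $197.67; pay $92.93 → $104.74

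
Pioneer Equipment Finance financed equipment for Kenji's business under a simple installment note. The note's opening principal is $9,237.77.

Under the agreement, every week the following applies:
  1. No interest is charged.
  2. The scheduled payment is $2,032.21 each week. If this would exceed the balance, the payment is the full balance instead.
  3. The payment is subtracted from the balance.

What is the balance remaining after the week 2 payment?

$5,173.35

Week 1: opening $9,237.77; payment $2,032.21; balance $7,205.56
Week 2: opening $7,205.56; payment $2,032.21; balance $5,173.35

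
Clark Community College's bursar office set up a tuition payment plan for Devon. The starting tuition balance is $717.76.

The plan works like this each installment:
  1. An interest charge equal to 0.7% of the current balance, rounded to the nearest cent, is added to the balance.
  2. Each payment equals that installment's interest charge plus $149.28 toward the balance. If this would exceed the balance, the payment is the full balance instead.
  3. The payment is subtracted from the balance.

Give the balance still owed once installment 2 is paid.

$419.20

Installment 1: $717.76 +$5.02 interest = $722.78; pay $154.30 → $568.48
Installment 2: $568.48 +$3.98 interest = $572.46; pay $153.26 → $419.20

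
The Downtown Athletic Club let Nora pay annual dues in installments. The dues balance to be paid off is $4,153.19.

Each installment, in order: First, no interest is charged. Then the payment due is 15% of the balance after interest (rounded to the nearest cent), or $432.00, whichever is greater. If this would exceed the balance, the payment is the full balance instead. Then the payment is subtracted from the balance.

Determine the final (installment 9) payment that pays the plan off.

Installment 1: $4,153.19 − $622.98 → $3,530.21
Installment 2: $3,530.21 − $529.53 → $3,000.68
Installment 3: $3,000.68 − $450.10 → $2,550.58
Installment 4: $2,550.58 − $432.00 → $2,118.58
Installment 5: $2,118.58 − $432.00 → $1,686.58
Installment 6: $1,686.58 − $432.00 → $1,254.58
Installment 7: $1,254.58 − $432.00 → $822.58
Installment 8: $822.58 − $432.00 → $390.58
Installment 9: $390.58 − $390.58 → $0.00

$390.58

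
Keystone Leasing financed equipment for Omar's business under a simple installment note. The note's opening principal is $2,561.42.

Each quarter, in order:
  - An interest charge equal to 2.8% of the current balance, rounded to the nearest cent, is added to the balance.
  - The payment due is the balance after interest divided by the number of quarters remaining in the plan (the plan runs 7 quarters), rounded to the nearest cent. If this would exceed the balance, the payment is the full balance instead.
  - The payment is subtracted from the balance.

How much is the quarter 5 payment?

Quarter 1: opening $2,561.42; interest $71.72 → $2,633.14; payment $376.16; balance $2,256.98
Quarter 2: opening $2,256.98; interest $63.20 → $2,320.18; payment $386.70; balance $1,933.48
Quarter 3: opening $1,933.48; interest $54.14 → $1,987.62; payment $397.52; balance $1,590.10
Quarter 4: opening $1,590.10; interest $44.52 → $1,634.62; payment $408.66; balance $1,225.96
Quarter 5: opening $1,225.96; interest $34.33 → $1,260.29; payment $420.10; balance $840.19

$420.10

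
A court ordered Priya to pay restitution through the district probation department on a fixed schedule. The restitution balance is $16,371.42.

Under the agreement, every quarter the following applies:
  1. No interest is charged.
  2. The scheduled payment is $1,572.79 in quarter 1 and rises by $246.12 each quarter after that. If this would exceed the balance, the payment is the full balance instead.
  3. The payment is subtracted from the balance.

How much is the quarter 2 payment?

Quarter 1: opening $16,371.42; payment $1,572.79; balance $14,798.63
Quarter 2: opening $14,798.63; payment $1,818.91; balance $12,979.72

$1,818.91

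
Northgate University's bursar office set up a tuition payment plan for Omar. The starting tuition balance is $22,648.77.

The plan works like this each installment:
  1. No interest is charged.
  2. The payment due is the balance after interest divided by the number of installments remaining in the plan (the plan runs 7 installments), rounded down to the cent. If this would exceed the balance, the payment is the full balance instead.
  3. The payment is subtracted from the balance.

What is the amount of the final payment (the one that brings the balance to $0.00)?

$3,235.54

# | Opening | Payment | End bal
1 | $22,648.77 | $3,235.53 | $19,413.24
2 | $19,413.24 | $3,235.54 | $16,177.70
3 | $16,177.70 | $3,235.54 | $12,942.16
4 | $12,942.16 | $3,235.54 | $9,706.62
5 | $9,706.62 | $3,235.54 | $6,471.08
6 | $6,471.08 | $3,235.54 | $3,235.54
7 | $3,235.54 | $3,235.54 | $0.00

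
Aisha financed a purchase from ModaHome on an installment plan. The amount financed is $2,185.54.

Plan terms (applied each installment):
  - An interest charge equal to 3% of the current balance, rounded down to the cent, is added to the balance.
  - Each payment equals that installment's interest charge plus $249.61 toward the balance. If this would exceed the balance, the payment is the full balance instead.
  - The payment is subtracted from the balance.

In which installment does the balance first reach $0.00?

Installment 1: $2,185.54 +$65.56 interest = $2,251.10; pay $315.17 → $1,935.93
Installment 2: $1,935.93 +$58.07 interest = $1,994.00; pay $307.68 → $1,686.32
Installment 3: $1,686.32 +$50.58 interest = $1,736.90; pay $300.19 → $1,436.71
Installment 4: $1,436.71 +$43.10 interest = $1,479.81; pay $292.71 → $1,187.10
Installment 5: $1,187.10 +$35.61 interest = $1,222.71; pay $285.22 → $937.49
Installment 6: $937.49 +$28.12 interest = $965.61; pay $277.73 → $687.88
Installment 7: $687.88 +$20.63 interest = $708.51; pay $270.24 → $438.27
Installment 8: $438.27 +$13.14 interest = $451.41; pay $262.75 → $188.66
Installment 9: $188.66 +$5.65 interest = $194.31; pay $194.31 → $0.00
Balance reaches $0.00 in installment 9.

9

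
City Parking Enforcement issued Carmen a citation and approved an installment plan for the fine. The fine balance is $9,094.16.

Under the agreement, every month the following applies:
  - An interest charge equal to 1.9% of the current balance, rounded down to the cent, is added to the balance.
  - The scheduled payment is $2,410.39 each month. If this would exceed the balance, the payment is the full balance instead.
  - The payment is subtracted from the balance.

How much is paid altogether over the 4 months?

Month 1: $9,094.16 +$172.78 interest = $9,266.94; pay $2,410.39 → $6,856.55
Month 2: $6,856.55 +$130.27 interest = $6,986.82; pay $2,410.39 → $4,576.43
Month 3: $4,576.43 +$86.95 interest = $4,663.38; pay $2,410.39 → $2,252.99
Month 4: $2,252.99 +$42.80 interest = $2,295.79; pay $2,295.79 → $0.00
Total paid: $9,526.96

$9,526.96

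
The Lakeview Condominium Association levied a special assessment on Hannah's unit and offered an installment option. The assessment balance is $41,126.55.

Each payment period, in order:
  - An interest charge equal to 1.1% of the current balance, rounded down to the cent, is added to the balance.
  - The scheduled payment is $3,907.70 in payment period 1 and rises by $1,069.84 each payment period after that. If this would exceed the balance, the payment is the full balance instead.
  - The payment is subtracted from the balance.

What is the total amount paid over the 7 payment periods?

Payment period 1: opening $41,126.55; interest $452.39 → $41,578.94; payment $3,907.70; balance $37,671.24
Payment period 2: opening $37,671.24; interest $414.38 → $38,085.62; payment $4,977.54; balance $33,108.08
Payment period 3: opening $33,108.08; interest $364.18 → $33,472.26; payment $6,047.38; balance $27,424.88
Payment period 4: opening $27,424.88; interest $301.67 → $27,726.55; payment $7,117.22; balance $20,609.33
Payment period 5: opening $20,609.33; interest $226.70 → $20,836.03; payment $8,187.06; balance $12,648.97
Payment period 6: opening $12,648.97; interest $139.13 → $12,788.10; payment $9,256.90; balance $3,531.20
Payment period 7: opening $3,531.20; interest $38.84 → $3,570.04; payment $3,570.04; balance $0.00
Total paid: $43,063.84

$43,063.84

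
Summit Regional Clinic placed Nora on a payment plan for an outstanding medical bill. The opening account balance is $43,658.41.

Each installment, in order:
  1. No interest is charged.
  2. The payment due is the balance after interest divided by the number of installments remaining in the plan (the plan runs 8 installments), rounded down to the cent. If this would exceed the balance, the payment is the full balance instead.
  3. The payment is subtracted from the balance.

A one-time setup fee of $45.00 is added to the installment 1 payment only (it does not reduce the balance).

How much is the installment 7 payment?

Installment 1: opening $43,658.41; payment $5,457.30 (+ $45.00 fee); balance $38,201.11
Installment 2: opening $38,201.11; payment $5,457.30; balance $32,743.81
Installment 3: opening $32,743.81; payment $5,457.30; balance $27,286.51
Installment 4: opening $27,286.51; payment $5,457.30; balance $21,829.21
Installment 5: opening $21,829.21; payment $5,457.30; balance $16,371.91
Installment 6: opening $16,371.91; payment $5,457.30; balance $10,914.61
Installment 7: opening $10,914.61; payment $5,457.30; balance $5,457.31

$5,457.30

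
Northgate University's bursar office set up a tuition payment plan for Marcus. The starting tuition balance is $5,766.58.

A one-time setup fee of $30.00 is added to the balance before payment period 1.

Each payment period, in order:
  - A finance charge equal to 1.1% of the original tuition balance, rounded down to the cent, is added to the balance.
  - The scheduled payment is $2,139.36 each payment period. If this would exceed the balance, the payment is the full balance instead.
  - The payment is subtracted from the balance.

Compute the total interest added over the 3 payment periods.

Payment period 1: $5,796.58 +$63.43 interest = $5,860.01; pay $2,139.36 → $3,720.65
Payment period 2: $3,720.65 +$63.43 interest = $3,784.08; pay $2,139.36 → $1,644.72
Payment period 3: $1,644.72 +$63.43 interest = $1,708.15; pay $1,708.15 → $0.00
Total interest: $63.43 + $63.43 + $63.43 = $190.29

$190.29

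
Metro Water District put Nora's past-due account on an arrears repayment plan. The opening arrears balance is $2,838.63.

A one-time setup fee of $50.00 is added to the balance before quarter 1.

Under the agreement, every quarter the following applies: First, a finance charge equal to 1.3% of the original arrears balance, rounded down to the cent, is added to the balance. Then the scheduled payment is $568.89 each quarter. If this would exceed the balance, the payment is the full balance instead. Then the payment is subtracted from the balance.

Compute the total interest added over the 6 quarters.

Quarter 1: $2,888.63 +$36.90 interest = $2,925.53; pay $568.89 → $2,356.64
Quarter 2: $2,356.64 +$36.90 interest = $2,393.54; pay $568.89 → $1,824.65
Quarter 3: $1,824.65 +$36.90 interest = $1,861.55; pay $568.89 → $1,292.66
Quarter 4: $1,292.66 +$36.90 interest = $1,329.56; pay $568.89 → $760.67
Quarter 5: $760.67 +$36.90 interest = $797.57; pay $568.89 → $228.68
Quarter 6: $228.68 +$36.90 interest = $265.58; pay $265.58 → $0.00
Total interest: $36.90 + $36.90 + $36.90 + $36.90 + $36.90 + $36.90 = $221.40

$221.40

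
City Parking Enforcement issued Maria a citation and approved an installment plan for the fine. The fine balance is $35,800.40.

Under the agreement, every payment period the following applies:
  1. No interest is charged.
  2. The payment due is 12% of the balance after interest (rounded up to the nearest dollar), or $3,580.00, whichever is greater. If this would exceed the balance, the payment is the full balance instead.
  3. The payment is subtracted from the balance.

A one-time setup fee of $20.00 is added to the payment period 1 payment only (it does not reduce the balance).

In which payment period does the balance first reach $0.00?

10

Payment period 1: $35,800.40 − $4,297.00 (+ $20.00 fee) → $31,503.40
Payment period 2: $31,503.40 − $3,781.00 → $27,722.40
Payment period 3: $27,722.40 − $3,580.00 → $24,142.40
Payment period 4: $24,142.40 − $3,580.00 → $20,562.40
Payment period 5: $20,562.40 − $3,580.00 → $16,982.40
Payment period 6: $16,982.40 − $3,580.00 → $13,402.40
Payment period 7: $13,402.40 − $3,580.00 → $9,822.40
Payment period 8: $9,822.40 − $3,580.00 → $6,242.40
Payment period 9: $6,242.40 − $3,580.00 → $2,662.40
Payment period 10: $2,662.40 − $2,662.40 → $0.00
Balance reaches $0.00 in payment period 10.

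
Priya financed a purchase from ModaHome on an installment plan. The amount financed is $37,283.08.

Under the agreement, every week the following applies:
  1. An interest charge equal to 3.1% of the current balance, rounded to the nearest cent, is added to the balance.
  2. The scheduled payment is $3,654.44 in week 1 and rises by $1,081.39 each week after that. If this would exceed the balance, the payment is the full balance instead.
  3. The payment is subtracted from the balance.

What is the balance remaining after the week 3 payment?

Week 1: $37,283.08 +$1,155.78 interest = $38,438.86; pay $3,654.44 → $34,784.42
Week 2: $34,784.42 +$1,078.32 interest = $35,862.74; pay $4,735.83 → $31,126.91
Week 3: $31,126.91 +$964.93 interest = $32,091.84; pay $5,817.22 → $26,274.62

$26,274.62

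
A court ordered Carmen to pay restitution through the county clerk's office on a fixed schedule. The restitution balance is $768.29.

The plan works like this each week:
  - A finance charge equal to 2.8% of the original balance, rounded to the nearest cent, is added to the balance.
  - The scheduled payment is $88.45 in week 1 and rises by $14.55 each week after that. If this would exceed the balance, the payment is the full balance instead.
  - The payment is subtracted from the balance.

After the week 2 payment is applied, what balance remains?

Week 1: $768.29 +$21.51 interest = $789.80; pay $88.45 → $701.35
Week 2: $701.35 +$21.51 interest = $722.86; pay $103.00 → $619.86

$619.86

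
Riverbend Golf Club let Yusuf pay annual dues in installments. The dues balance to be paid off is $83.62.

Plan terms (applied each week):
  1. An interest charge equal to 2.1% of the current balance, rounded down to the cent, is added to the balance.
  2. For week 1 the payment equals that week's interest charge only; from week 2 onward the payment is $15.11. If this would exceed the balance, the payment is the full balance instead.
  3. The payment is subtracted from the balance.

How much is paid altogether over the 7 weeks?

# | Opening | Interest | Payment | End bal
1 | $83.62 | $1.75 | $1.75 | $83.62
2 | $83.62 | $1.75 | $15.11 | $70.26
3 | $70.26 | $1.47 | $15.11 | $56.62
4 | $56.62 | $1.18 | $15.11 | $42.69
5 | $42.69 | $0.89 | $15.11 | $28.47
6 | $28.47 | $0.59 | $15.11 | $13.95
7 | $13.95 | $0.29 | $14.24 | $0.00
Total paid: $91.54

$91.54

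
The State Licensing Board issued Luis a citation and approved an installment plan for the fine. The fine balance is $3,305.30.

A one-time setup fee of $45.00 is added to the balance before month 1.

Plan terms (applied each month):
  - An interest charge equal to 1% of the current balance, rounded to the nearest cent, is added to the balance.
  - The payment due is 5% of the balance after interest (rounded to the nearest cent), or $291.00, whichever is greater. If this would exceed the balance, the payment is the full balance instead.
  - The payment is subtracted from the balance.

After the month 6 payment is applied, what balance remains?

$1,766.18

Month 1: $3,350.30 +$33.50 interest = $3,383.80; pay $291.00 → $3,092.80
Month 2: $3,092.80 +$30.93 interest = $3,123.73; pay $291.00 → $2,832.73
Month 3: $2,832.73 +$28.33 interest = $2,861.06; pay $291.00 → $2,570.06
Month 4: $2,570.06 +$25.70 interest = $2,595.76; pay $291.00 → $2,304.76
Month 5: $2,304.76 +$23.05 interest = $2,327.81; pay $291.00 → $2,036.81
Month 6: $2,036.81 +$20.37 interest = $2,057.18; pay $291.00 → $1,766.18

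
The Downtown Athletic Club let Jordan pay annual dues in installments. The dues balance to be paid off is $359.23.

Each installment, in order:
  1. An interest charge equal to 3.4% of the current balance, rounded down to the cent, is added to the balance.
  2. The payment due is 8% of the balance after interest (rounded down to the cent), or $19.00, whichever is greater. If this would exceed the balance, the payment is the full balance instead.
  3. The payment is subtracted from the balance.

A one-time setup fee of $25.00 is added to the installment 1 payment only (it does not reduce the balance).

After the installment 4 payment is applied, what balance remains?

$294.17

Installment 1: $359.23 +$12.21 interest = $371.44; pay $29.71 (+ $25.00 fee) → $341.73
Installment 2: $341.73 +$11.61 interest = $353.34; pay $28.26 → $325.08
Installment 3: $325.08 +$11.05 interest = $336.13; pay $26.89 → $309.24
Installment 4: $309.24 +$10.51 interest = $319.75; pay $25.58 → $294.17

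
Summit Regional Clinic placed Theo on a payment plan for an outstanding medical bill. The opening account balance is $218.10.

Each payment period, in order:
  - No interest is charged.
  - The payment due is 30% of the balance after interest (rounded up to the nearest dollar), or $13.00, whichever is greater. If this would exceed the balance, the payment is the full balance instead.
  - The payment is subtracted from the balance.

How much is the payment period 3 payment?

$32.00

# | Opening | Payment | End bal
1 | $218.10 | $66.00 | $152.10
2 | $152.10 | $46.00 | $106.10
3 | $106.10 | $32.00 | $74.10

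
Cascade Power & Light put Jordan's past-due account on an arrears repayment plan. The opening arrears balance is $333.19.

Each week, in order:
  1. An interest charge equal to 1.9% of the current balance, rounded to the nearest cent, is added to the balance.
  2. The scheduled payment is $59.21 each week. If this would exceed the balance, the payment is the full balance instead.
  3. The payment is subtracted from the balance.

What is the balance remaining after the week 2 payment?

$226.43

Week 1: opening $333.19; interest $6.33 → $339.52; payment $59.21; balance $280.31
Week 2: opening $280.31; interest $5.33 → $285.64; payment $59.21; balance $226.43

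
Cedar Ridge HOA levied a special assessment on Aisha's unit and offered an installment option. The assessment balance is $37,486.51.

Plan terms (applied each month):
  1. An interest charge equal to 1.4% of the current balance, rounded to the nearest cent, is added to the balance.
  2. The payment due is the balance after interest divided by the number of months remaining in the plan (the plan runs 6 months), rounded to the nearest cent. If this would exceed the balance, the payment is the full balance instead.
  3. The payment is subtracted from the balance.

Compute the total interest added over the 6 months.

Month 1: opening $37,486.51; interest $524.81 → $38,011.32; payment $6,335.22; balance $31,676.10
Month 2: opening $31,676.10; interest $443.47 → $32,119.57; payment $6,423.91; balance $25,695.66
Month 3: opening $25,695.66; interest $359.74 → $26,055.40; payment $6,513.85; balance $19,541.55
Month 4: opening $19,541.55; interest $273.58 → $19,815.13; payment $6,605.04; balance $13,210.09
Month 5: opening $13,210.09; interest $184.94 → $13,395.03; payment $6,697.52; balance $6,697.51
Month 6: opening $6,697.51; interest $93.77 → $6,791.28; payment $6,791.28; balance $0.00
Total interest: $524.81 + $443.47 + $359.74 + $273.58 + $184.94 + $93.77 = $1,880.31

$1,880.31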